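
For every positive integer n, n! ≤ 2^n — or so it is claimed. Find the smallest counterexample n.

n = 4

Check each positive integer n in order until n! > 2^n.
n = 1: n! = 1 and 2^n = 2, so 1 ≤ 2.
n = 2: n! = 2 and 2^n = 4, so 2 ≤ 4.
n = 3: n! = 6 and 2^n = 8, so 6 ≤ 8.
n = 4: n! = 24 and 2^n = 16, so 24 > 16.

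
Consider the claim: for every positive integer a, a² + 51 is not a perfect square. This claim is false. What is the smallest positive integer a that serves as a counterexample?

a = 7

Check each positive integer a in order until a² + 51 is a perfect square.
The first 6 eligible values, up to a = 6, all satisfy the conclusion.
a = 7: 7² + 51 = 100 = 10², a perfect square.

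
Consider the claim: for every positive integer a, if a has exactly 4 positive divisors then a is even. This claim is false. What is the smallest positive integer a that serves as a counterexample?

A counterexample is any positive integer a such that a has exactly 4 positive divisors but a is odd; we check each in order.
The first 4 eligible values, up to a = 14, all satisfy the conclusion.
a = 15: divisors of 15: 1, 3, 5, 15; 15 is odd.
Thus a = 15 disproves the claim, and no smaller a works.

a = 15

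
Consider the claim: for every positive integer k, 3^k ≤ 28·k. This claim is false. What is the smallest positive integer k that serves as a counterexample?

k = 5

Check each positive integer k in order until 3^k > 28·k.
The first 4 eligible values, up to k = 4, all satisfy the conclusion.
k = 5: 3^k = 243 and 28·k = 140, so 243 > 140.
Thus k = 5 disproves the claim, and no smaller k works.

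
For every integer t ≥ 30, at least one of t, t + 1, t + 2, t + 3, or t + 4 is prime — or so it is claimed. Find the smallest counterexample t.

t = 32

Check each integer t ≥ 30 in order until t, t + 1, t + 2, t + 3, t + 4 are all composite.
For t = 30, 31 the conclusion holds.
t = 32: 32 = 2 × 16; 33 = 3 × 11; 34 = 2 × 17; 35 = 5 × 7; 36 = 2 × 18 — all composite.
Hence t = 32 is a counterexample.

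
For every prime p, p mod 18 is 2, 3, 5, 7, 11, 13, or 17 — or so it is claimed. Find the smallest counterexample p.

p = 19

The first 7 eligible values, up to p = 17, all satisfy the conclusion.
p = 19: 19 mod 18 = 1 — not in {2, 3, 5, 7, 11, 13, 17}.
Hence p = 19 is a counterexample.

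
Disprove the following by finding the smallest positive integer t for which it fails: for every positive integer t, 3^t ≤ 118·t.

t = 6

The first 5 eligible values, up to t = 5, all satisfy the conclusion.
t = 6: 3^t = 729 and 118·t = 708, so 729 > 708.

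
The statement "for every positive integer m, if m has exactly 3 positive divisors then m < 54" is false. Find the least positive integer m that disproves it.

m = 121

We need the least positive integer m for which m has exactly 3 positive divisors but the claim fails.
The first 4 eligible values, up to m = 49, all satisfy the conclusion.
m = 121: τ(121) = 3; 121 ≥ 54.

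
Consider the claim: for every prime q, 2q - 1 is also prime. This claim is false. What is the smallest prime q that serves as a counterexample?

A counterexample is any prime q such that 2q - 1 is not prime; we check each in order.
q = 2: 2q - 1 = 3, prime.
q = 3: 2q - 1 = 5, prime.
q = 5: 2q - 1 = 9 = 3 × 3, not prime.

q = 5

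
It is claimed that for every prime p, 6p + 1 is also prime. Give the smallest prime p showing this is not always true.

p = 2: 6p + 1 = 13, prime.
p = 3: 6p + 1 = 19, prime.
p = 5: 6p + 1 = 31, prime.
p = 7: 6p + 1 = 43, prime.
p = 11: 6p + 1 = 67, prime.
p = 13: 6p + 1 = 79, prime.
p = 17: 6p + 1 = 103, prime.
p = 19: 6p + 1 = 115 = 5 × 23, not prime.
Hence p = 19 is a counterexample.

p = 19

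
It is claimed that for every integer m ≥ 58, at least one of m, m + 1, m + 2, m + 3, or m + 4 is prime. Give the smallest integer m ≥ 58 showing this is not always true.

Check each integer m ≥ 58 in order until m, m + 1, m + 2, m + 3, m + 4 are all composite.
For m = 58, 59, 60, 61 the conclusion holds.
m = 62: 62 = 2 × 31; 63 = 3 × 21; 64 = 2 × 32; 65 = 5 × 13; 66 = 2 × 33 — all composite.

m = 62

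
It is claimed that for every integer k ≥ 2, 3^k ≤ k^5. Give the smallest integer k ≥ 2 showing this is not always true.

k = 11

For k = 2, 3, 4, 5, 6, 7, 8, 9, 10 the conclusion holds.
k = 11: 3^k = 177147 and k^5 = 161051, so 177147 > 161051.
Thus k = 11 disproves the claim, and no smaller k works.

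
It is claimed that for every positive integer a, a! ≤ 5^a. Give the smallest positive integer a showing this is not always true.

We need the least positive integer a for which a! > 5^a.
For a = 1, 2, 3, 4, …, 9, 10, 11 the conclusion holds.
a = 12: a! = 479001600 and 5^a = 244140625, so 479001600 > 244140625.
Thus a = 12 disproves the claim, and no smaller a works.

a = 12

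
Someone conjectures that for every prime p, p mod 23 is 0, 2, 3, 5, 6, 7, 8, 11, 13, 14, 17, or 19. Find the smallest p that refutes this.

For p = 2, 3, 5, 7, …, 29, 31, 37 the conclusion holds.
p = 41: 41 mod 23 = 18 — not in {0, 2, 3, 5, 6, 7, 8, 11, 13, 14, 17, 19}.
Hence p = 41 is a counterexample.

p = 41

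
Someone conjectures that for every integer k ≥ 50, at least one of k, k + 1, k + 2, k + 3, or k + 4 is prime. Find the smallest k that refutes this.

k = 54

For k = 50, 51, 52, 53 the conclusion holds.
k = 54: 54 = 2 × 27; 55 = 5 × 11; 56 = 2 × 28; 57 = 3 × 19; 58 = 2 × 29 — all composite.
So k = 54 is the smallest counterexample.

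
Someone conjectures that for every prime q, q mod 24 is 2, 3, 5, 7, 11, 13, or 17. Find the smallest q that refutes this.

q = 19

For q = 2, 3, 5, 7, 11, 13, 17 the conclusion holds.
q = 19: 19 mod 24 = 19 — not in {2, 3, 5, 7, 11, 13, 17}.
So q = 19 is the smallest counterexample.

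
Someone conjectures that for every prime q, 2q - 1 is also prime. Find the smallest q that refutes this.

q = 5

A counterexample is any prime q such that 2q - 1 is not prime; we check each in order.
q = 2: 2q - 1 = 3, prime.
q = 3: 2q - 1 = 5, prime.
q = 5: 2q - 1 = 9 = 3 × 3, not prime.
Thus q = 5 disproves the claim, and no smaller q works.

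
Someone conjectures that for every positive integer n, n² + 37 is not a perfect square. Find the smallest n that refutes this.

Check each positive integer n in order until n² + 37 is a perfect square.
The first 17 eligible values, up to n = 17, all satisfy the conclusion.
n = 18: 18² + 37 = 361 = 19², a perfect square.
So n = 18 is the smallest counterexample.

n = 18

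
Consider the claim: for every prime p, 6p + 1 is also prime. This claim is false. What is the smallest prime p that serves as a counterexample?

For p = 2, 3, 5, 7, 11, 13, 17 the conclusion holds.
p = 19: 6p + 1 = 115 = 5 × 23, not prime.
Thus p = 19 disproves the claim, and no smaller p works.

p = 19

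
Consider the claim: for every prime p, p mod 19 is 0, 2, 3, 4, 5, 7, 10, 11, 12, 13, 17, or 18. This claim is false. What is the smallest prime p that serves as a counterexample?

p = 47

A counterexample is any prime p such that the claim fails; we check each in order.
The first 14 eligible values, up to p = 43, all satisfy the conclusion.
p = 47: 47 mod 19 = 9 — not in {0, 2, 3, 4, 5, 7, 10, 11, 12, 13, 17, 18}.
Thus p = 47 disproves the claim, and no smaller p works.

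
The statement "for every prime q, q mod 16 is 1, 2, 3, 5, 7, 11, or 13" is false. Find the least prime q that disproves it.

q = 31

Check each prime q in order until the claim fails.
The first 10 eligible values, up to q = 29, all satisfy the conclusion.
q = 31: 31 mod 16 = 15 — not in {1, 2, 3, 5, 7, 11, 13}.
So q = 31 is the smallest counterexample.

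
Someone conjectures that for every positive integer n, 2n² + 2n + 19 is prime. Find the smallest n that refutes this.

n = 18

For n = 1, 2, 3, 4, …, 15, 16, 17 the conclusion holds.
n = 18: 2n² + 2n + 19 = 703 = 19 × 37, composite.
Hence n = 18 is a counterexample.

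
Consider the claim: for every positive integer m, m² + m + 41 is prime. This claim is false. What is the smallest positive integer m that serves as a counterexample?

For m = 1, 2, 3, 4, …, 37, 38, 39 the conclusion holds.
m = 40: m² + m + 41 = 1681 = 41 × 41, composite.

m = 40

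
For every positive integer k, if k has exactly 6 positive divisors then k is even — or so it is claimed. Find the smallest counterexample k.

k = 45

We need the least positive integer k for which k has exactly 6 positive divisors but k is odd.
k = 12: divisors of 12: 1, 2, 3, 4, 6, 12; 12 is even.
k = 18: divisors of 18: 1, 2, 3, 6, 9, 18; 18 is even.
k = 20: divisors of 20: 1, 2, 4, 5, 10, 20; 20 is even.
k = 28: divisors of 28: 1, 2, 4, 7, 14, 28; 28 is even.
k = 32: divisors of 32: 1, 2, 4, 8, 16, 32; 32 is even.
k = 44: divisors of 44: 1, 2, 4, 11, 22, 44; 44 is even.
k = 45: divisors of 45: 1, 3, 5, 9, 15, 45; 45 is odd.
Hence k = 45 is a counterexample.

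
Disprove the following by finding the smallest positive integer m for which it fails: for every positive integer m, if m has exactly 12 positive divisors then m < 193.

For m = 60, 72, 84, 90, …, 150, 156, 160 the conclusion holds.
m = 198: τ(198) = 12; 198 ≥ 193.
Hence m = 198 is a counterexample.

m = 198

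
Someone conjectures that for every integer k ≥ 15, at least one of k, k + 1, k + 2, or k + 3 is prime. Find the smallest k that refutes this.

k = 24

For k = 15, 16, 17, 18, 19, 20, 21, 22, 23 the conclusion holds.
k = 24: 24 = 2 × 12; 25 = 5 × 5; 26 = 2 × 13; 27 = 3 × 9 — all composite.
Thus k = 24 disproves the claim, and no smaller k works.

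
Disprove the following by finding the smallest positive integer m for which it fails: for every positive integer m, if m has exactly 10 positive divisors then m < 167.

m = 176

For m = 48, 80, 112, 162 the conclusion holds.
m = 176: τ(176) = 10; 176 ≥ 167.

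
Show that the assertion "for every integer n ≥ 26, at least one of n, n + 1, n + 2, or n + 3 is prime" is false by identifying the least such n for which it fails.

n = 32

A counterexample is any integer n ≥ 26 such that n, n + 1, n + 2, n + 3 are all composite; we check each in order.
For n = 26, 27, 28, 29, 30, 31 the conclusion holds.
n = 32: 32 = 2 × 16; 33 = 3 × 11; 34 = 2 × 17; 35 = 5 × 7 — all composite.
So n = 32 is the smallest counterexample.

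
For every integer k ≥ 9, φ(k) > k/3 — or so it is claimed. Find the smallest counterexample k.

A counterexample is any integer k ≥ 9 such that the claim fails; we check each in order.
For k = 9, 10, 11 the conclusion holds.
k = 12: φ(12) = 4 and 12/3 = 4, so φ(12) ≤ 12/3.

k = 12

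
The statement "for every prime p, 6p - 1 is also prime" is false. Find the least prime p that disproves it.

p = 11

We need the least prime p for which 6p - 1 is not prime.
For p = 2, 3, 5, 7 the conclusion holds.
p = 11: 6p - 1 = 65 = 5 × 13, not prime.
So p = 11 is the smallest counterexample.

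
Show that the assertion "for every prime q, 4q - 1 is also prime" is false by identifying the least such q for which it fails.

q = 7

q = 2: 4q - 1 = 7, prime.
q = 3: 4q - 1 = 11, prime.
q = 5: 4q - 1 = 19, prime.
q = 7: 4q - 1 = 27 = 3 × 9, not prime.
Hence q = 7 is a counterexample.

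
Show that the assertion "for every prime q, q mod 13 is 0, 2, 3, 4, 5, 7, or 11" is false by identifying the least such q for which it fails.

q = 19

A counterexample is any prime q such that the claim fails; we check each in order.
The first 7 eligible values, up to q = 17, all satisfy the conclusion.
q = 19: 19 mod 13 = 6 — not in {0, 2, 3, 4, 5, 7, 11}.
So q = 19 is the smallest counterexample.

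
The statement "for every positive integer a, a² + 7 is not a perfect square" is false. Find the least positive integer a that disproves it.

a = 3

Check each positive integer a in order until a² + 7 is a perfect square.
For a = 1, 2 the conclusion holds.
a = 3: 3² + 7 = 16 = 4², a perfect square.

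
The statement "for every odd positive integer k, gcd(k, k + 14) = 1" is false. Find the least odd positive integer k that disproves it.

For k = 1, 3, 5 the conclusion holds.
k = 7: gcd(7, 21) = 7.
So k = 7 is the smallest counterexample.

k = 7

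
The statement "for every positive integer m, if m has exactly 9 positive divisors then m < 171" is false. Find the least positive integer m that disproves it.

m = 196

A counterexample is any positive integer m such that m has exactly 9 positive divisors but the claim fails; we check each in order.
m = 36: τ(36) = 9; 36 < 171.
m = 100: τ(100) = 9; 100 < 171.
m = 196: τ(196) = 9; 196 ≥ 171.
Hence m = 196 is a counterexample.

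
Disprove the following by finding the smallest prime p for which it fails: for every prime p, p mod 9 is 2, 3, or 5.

We need the least prime p for which the claim fails.
For p = 2, 3, 5 the conclusion holds.
p = 7: 7 mod 9 = 7 — not in {2, 3, 5}.
Thus p = 7 disproves the claim, and no smaller p works.

p = 7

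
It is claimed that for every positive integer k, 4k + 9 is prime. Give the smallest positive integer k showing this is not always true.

k = 3

Check each positive integer k in order until 4k + 9 is not prime.
For k = 1, 2 the conclusion holds.
k = 3: 4k + 9 = 21 = 3 × 7, composite.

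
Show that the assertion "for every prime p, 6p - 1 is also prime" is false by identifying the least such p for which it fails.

p = 11

p = 2: 6p - 1 = 11, prime.
p = 3: 6p - 1 = 17, prime.
p = 5: 6p - 1 = 29, prime.
p = 7: 6p - 1 = 41, prime.
p = 11: 6p - 1 = 65 = 5 × 13, not prime.
Thus p = 11 disproves the claim, and no smaller p works.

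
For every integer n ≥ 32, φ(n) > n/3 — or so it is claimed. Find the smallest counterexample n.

The first 4 eligible values, up to n = 35, all satisfy the conclusion.
n = 36: φ(36) = 12 and 36/3 = 12, so φ(36) ≤ 36/3.

n = 36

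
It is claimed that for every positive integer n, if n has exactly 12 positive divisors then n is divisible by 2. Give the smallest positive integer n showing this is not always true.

n = 315

Check each positive integer n in order until n has exactly 12 positive divisors but n is not divisible by 2.
The first 24 eligible values, up to n = 308, all satisfy the conclusion.
n = 315: τ(315) = 12; 315 mod 2 = 1.
So n = 315 is the smallest counterexample.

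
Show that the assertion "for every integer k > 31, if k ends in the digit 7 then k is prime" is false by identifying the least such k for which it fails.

k = 57

Check each integer k > 31 in order until k ends in the digit 7 but k is not prime.
k = 37: 37 ends in 7 and is prime.
k = 47: 47 ends in 7 and is prime.
k = 57: 57 ends in 7; 57 = 3 × 19, composite.
So k = 57 is the smallest counterexample.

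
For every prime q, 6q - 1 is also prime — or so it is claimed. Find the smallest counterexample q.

q = 11

q = 2: 6q - 1 = 11, prime.
q = 3: 6q - 1 = 17, prime.
q = 5: 6q - 1 = 29, prime.
q = 7: 6q - 1 = 41, prime.
q = 11: 6q - 1 = 65 = 5 × 13, not prime.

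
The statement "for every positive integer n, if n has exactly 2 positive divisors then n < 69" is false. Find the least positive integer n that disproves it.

The first 19 eligible values, up to n = 67, all satisfy the conclusion.
n = 71: τ(71) = 2; 71 ≥ 69.
Thus n = 71 disproves the claim, and no smaller n works.

n = 71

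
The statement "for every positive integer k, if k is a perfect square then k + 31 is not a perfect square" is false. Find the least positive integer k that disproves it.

The first 14 eligible values, up to k = 196, all satisfy the conclusion.
k = 225: 225 = 15² and 225 + 31 = 256 = 16².
Thus k = 225 disproves the claim, and no smaller k works.

k = 225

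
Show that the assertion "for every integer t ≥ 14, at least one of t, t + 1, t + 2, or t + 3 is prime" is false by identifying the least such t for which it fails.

For t = 14, 15, 16, 17, 18, 19, 20, 21, 22, 23 the conclusion holds.
t = 24: 24 = 2 × 12; 25 = 5 × 5; 26 = 2 × 13; 27 = 3 × 9 — all composite.

t = 24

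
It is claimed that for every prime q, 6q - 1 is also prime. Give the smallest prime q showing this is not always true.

q = 11

Check each prime q in order until 6q - 1 is not prime.
The first 4 eligible values, up to q = 7, all satisfy the conclusion.
q = 11: 6q - 1 = 65 = 5 × 13, not prime.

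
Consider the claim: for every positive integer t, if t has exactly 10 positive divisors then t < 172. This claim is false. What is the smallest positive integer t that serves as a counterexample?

For t = 48, 80, 112, 162 the conclusion holds.
t = 176: τ(176) = 10; 176 ≥ 172.

t = 176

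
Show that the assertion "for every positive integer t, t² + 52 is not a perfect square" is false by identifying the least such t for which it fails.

Check each positive integer t in order until t² + 52 is a perfect square.
For t = 1, 2, 3, 4, …, 9, 10, 11 the conclusion holds.
t = 12: 12² + 52 = 196 = 14², a perfect square.
So t = 12 is the smallest counterexample.

t = 12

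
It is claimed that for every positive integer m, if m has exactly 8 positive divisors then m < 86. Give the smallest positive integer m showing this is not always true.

For m = 24, 30, 40, 42, 54, 56, 66, 70, 78 the conclusion holds.
m = 88: τ(88) = 8; 88 ≥ 86.
Hence m = 88 is a counterexample.

m = 88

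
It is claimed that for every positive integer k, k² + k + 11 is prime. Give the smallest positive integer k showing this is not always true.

A counterexample is any positive integer k such that k² + k + 11 is not prime; we check each in order.
For k = 1, 2, 3, 4, 5, 6, 7, 8, 9 the conclusion holds.
k = 10: k² + k + 11 = 121 = 11 × 11, composite.
So k = 10 is the smallest counterexample.

k = 10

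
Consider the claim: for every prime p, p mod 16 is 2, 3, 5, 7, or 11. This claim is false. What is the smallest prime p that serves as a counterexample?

A counterexample is any prime p such that the claim fails; we check each in order.
p = 2: 2 mod 16 = 2.
p = 3: 3 mod 16 = 3.
p = 5: 5 mod 16 = 5.
p = 7: 7 mod 16 = 7.
p = 11: 11 mod 16 = 11.
p = 13: 13 mod 16 = 13 — not in {2, 3, 5, 7, 11}.

p = 13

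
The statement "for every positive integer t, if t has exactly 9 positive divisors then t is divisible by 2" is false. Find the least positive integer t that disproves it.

A counterexample is any positive integer t such that t has exactly 9 positive divisors but t is not divisible by 2; we check each in order.
t = 36: τ(36) = 9; 36 mod 2 = 0.
t = 100: τ(100) = 9; 100 mod 2 = 0.
t = 196: τ(196) = 9; 196 mod 2 = 0.
t = 225: τ(225) = 9; 225 mod 2 = 1.
Thus t = 225 disproves the claim, and no smaller t works.

t = 225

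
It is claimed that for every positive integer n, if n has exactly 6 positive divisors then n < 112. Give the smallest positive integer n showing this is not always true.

For n = 12, 18, 20, 28, …, 92, 98, 99 the conclusion holds.
n = 116: τ(116) = 6; 116 ≥ 112.

n = 116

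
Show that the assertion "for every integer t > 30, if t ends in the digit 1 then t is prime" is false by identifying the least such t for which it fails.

t = 51

Check each integer t > 30 in order until t ends in the digit 1 but t is not prime.
t = 31: 31 ends in 1 and is prime.
t = 41: 41 ends in 1 and is prime.
t = 51: 51 ends in 1; 51 = 3 × 17, composite.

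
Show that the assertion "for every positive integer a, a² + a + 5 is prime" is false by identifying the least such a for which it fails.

a = 4

a = 1: a² + a + 5 = 7, prime.
a = 2: a² + a + 5 = 11, prime.
a = 3: a² + a + 5 = 17, prime.
a = 4: a² + a + 5 = 25 = 5 × 5, composite.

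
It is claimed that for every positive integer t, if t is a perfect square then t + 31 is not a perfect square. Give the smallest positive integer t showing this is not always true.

t = 225

Check each positive integer t in order until t is a perfect square but t + 31 is a perfect square.
For t = 1, 4, 9, 16, …, 144, 169, 196 the conclusion holds.
t = 225: 225 = 15² and 225 + 31 = 256 = 16².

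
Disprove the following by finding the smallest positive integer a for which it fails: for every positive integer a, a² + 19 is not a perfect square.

Check each positive integer a in order until a² + 19 is a perfect square.
The first 8 eligible values, up to a = 8, all satisfy the conclusion.
a = 9: 9² + 19 = 100 = 10², a perfect square.
Hence a = 9 is a counterexample.

a = 9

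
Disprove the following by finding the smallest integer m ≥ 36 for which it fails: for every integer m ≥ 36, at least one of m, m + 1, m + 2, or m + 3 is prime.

Check each integer m ≥ 36 in order until m, m + 1, m + 2, m + 3 are all composite.
For m = 36, 37, 38, 39, …, 45, 46, 47 the conclusion holds.
m = 48: 48 = 2 × 24; 49 = 7 × 7; 50 = 2 × 25; 51 = 3 × 17 — all composite.

m = 48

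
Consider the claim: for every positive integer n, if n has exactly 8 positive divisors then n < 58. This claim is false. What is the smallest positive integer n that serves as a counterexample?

n = 66

For n = 24, 30, 40, 42, 54, 56 the conclusion holds.
n = 66: τ(66) = 8; 66 ≥ 58.
Hence n = 66 is a counterexample.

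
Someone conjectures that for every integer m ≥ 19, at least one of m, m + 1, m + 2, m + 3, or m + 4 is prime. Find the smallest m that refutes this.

A counterexample is any integer m ≥ 19 such that m, m + 1, m + 2, m + 3, m + 4 are all composite; we check each in order.
The first 5 eligible values, up to m = 23, all satisfy the conclusion.
m = 24: 24 = 2 × 12; 25 = 5 × 5; 26 = 2 × 13; 27 = 3 × 9; 28 = 2 × 14 — all composite.

m = 24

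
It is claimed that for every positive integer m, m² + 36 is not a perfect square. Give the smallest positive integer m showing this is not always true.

Check each positive integer m in order until m² + 36 is a perfect square.
m = 1: 1² + 36 = 37, not a perfect square.
m = 2: 2² + 36 = 40, not a perfect square.
m = 3: 3² + 36 = 45, not a perfect square.
m = 4: 4² + 36 = 52, not a perfect square.
m = 5: 5² + 36 = 61, not a perfect square.
m = 6: 6² + 36 = 72, not a perfect square.
m = 7: 7² + 36 = 85, not a perfect square.
m = 8: 8² + 36 = 100 = 10², a perfect square.
Hence m = 8 is a counterexample.

m = 8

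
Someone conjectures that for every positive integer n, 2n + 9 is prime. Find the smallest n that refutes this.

n = 3

For n = 1, 2 the conclusion holds.
n = 3: 2n + 9 = 15 = 3 × 5, composite.
Hence n = 3 is a counterexample.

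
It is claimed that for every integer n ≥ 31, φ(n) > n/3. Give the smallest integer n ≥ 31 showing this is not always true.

A counterexample is any integer n ≥ 31 such that the claim fails; we check each in order.
n = 31: φ(31) = 30 and 31/3 = 31/3, so φ(31) > 31/3.
n = 32: φ(32) = 16 and 32/3 = 32/3, so φ(32) > 32/3.
n = 33: φ(33) = 20 and 33/3 = 11, so φ(33) > 33/3.
n = 34: φ(34) = 16 and 34/3 = 34/3, so φ(34) > 34/3.
n = 35: φ(35) = 24 and 35/3 = 35/3, so φ(35) > 35/3.
n = 36: φ(36) = 12 and 36/3 = 12, so φ(36) ≤ 36/3.
Thus n = 36 disproves the claim, and no smaller n works.

n = 36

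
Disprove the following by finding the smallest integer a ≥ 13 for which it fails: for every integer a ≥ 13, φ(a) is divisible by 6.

We need the least integer a ≥ 13 for which φ(a) is not divisible by 6.
a = 13: φ(13) = 12; 12 mod 6 = 0.
a = 14: φ(14) = 6; 6 mod 6 = 0.
a = 15: φ(15) = 8; 8 mod 6 = 2.
Hence a = 15 is a counterexample.

a = 15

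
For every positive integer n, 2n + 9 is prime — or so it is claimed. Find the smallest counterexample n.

n = 3

Check each positive integer n in order until 2n + 9 is not prime.
For n = 1, 2 the conclusion holds.
n = 3: 2n + 9 = 15 = 3 × 5, composite.
Hence n = 3 is a counterexample.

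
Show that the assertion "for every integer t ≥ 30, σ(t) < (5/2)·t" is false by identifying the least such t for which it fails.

We need the least integer t ≥ 30 for which the claim fails.
For t = 30, 31, 32, 33, 34, 35 the conclusion holds.
t = 36: σ(36) = 91; 91 ≥ 90.
So t = 36 is the smallest counterexample.

t = 36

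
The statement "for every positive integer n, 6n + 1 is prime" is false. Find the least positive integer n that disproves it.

Check each positive integer n in order until 6n + 1 is not prime.
For n = 1, 2, 3 the conclusion holds.
n = 4: 6n + 1 = 25 = 5 × 5, composite.
Hence n = 4 is a counterexample.

n = 4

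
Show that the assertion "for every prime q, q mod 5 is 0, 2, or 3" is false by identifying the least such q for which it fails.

Check each prime q in order until the claim fails.
For q = 2, 3, 5, 7 the conclusion holds.
q = 11: 11 mod 5 = 1 — not in {0, 2, 3}.
Hence q = 11 is a counterexample.

q = 11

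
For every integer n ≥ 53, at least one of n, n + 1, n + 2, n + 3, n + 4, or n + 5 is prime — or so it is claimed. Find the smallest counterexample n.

The first 37 eligible values, up to n = 89, all satisfy the conclusion.
n = 90: 90 = 2 × 45; 91 = 7 × 13; 92 = 2 × 46; 93 = 3 × 31; 94 = 2 × 47; 95 = 5 × 19 — all composite.

n = 90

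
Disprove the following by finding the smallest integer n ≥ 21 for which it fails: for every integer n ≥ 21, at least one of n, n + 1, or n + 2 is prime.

A counterexample is any integer n ≥ 21 such that n, n + 1, n + 2 are all composite; we check each in order.
For n = 21, 22, 23 the conclusion holds.
n = 24: 24 = 2 × 12; 25 = 5 × 5; 26 = 2 × 13 — all composite.

n = 24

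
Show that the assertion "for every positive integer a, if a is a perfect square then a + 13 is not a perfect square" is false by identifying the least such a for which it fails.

a = 36

We need the least positive integer a for which a is a perfect square but a + 13 is a perfect square.
For a = 1, 4, 9, 16, 25 the conclusion holds.
a = 36: 36 = 6² and 36 + 13 = 49 = 7².
Thus a = 36 disproves the claim, and no smaller a works.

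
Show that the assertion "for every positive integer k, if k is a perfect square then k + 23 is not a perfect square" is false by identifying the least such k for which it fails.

A counterexample is any positive integer k such that k is a perfect square but k + 23 is a perfect square; we check each in order.
For k = 1, 4, 9, 16, 25, 36, 49, 64, 81, 100 the conclusion holds.
k = 121: 121 = 11² and 121 + 23 = 144 = 12².
Hence k = 121 is a counterexample.

k = 121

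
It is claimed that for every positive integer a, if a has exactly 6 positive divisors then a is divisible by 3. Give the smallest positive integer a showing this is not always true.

a = 20

We need the least positive integer a for which a has exactly 6 positive divisors but a is not divisible by 3.
For a = 12, 18 the conclusion holds.
a = 20: τ(20) = 6; 20 mod 3 = 2.
So a = 20 is the smallest counterexample.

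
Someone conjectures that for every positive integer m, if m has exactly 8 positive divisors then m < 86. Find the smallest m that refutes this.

For m = 24, 30, 40, 42, 54, 56, 66, 70, 78 the conclusion holds.
m = 88: τ(88) = 8; 88 ≥ 86.
Hence m = 88 is a counterexample.

m = 88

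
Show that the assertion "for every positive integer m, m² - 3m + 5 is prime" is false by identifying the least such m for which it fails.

m = 4

m = 1: m² - 3m + 5 = 3, prime.
m = 2: m² - 3m + 5 = 3, prime.
m = 3: m² - 3m + 5 = 5, prime.
m = 4: m² - 3m + 5 = 9 = 3 × 3, composite.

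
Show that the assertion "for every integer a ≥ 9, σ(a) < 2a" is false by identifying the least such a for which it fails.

a = 12

A counterexample is any integer a ≥ 9 such that the claim fails; we check each in order.
For a = 9, 10, 11 the conclusion holds.
a = 12: σ(12) = 28; 28 ≥ 24.
So a = 12 is the smallest counterexample.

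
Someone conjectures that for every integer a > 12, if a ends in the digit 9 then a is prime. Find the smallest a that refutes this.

a = 39

Check each integer a > 12 in order until a ends in the digit 9 but a is not prime.
For a = 19, 29 the conclusion holds.
a = 39: 39 ends in 9; 39 = 3 × 13, composite.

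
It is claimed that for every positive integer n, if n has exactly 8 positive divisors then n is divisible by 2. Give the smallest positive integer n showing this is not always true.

For n = 24, 30, 40, 42, …, 88, 102, 104 the conclusion holds.
n = 105: τ(105) = 8; 105 mod 2 = 1.
So n = 105 is the smallest counterexample.

n = 105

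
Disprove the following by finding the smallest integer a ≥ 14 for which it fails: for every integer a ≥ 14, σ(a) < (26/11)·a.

We need the least integer a ≥ 14 for which the claim fails.
For a = 14, 15, 16, 17, 18, 19, 20, 21, 22, 23 the conclusion holds.
a = 24: σ(24) = 60; 60 ≥ 624/11.
So a = 24 is the smallest counterexample.

a = 24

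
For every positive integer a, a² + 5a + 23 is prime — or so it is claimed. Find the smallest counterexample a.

A counterexample is any positive integer a such that a² + 5a + 23 is not prime; we check each in order.
For a = 1, 2, 3, 4, …, 11, 12, 13 the conclusion holds.
a = 14: a² + 5a + 23 = 289 = 17 × 17, composite.

a = 14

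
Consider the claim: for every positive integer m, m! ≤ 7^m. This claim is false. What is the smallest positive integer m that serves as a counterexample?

The first 16 eligible values, up to m = 16, all satisfy the conclusion.
m = 17: m! = 355687428096000 and 7^m = 232630513987207, so 355687428096000 > 232630513987207.

m = 17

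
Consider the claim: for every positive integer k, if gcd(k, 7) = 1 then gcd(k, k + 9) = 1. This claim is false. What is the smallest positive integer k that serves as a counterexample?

k = 1: gcd(1, 10) = 1.
k = 2: gcd(2, 11) = 1.
k = 3: gcd(3, 12) = 3.

k = 3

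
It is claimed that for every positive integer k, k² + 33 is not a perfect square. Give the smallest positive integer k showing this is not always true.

k = 1: 1² + 33 = 34, not a perfect square.
k = 2: 2² + 33 = 37, not a perfect square.
k = 3: 3² + 33 = 42, not a perfect square.
k = 4: 4² + 33 = 49 = 7², a perfect square.
Thus k = 4 disproves the claim, and no smaller k works.

k = 4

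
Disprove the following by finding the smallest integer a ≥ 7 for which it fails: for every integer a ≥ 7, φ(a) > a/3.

a = 12

Check each integer a ≥ 7 in order until the claim fails.
The first 5 eligible values, up to a = 11, all satisfy the conclusion.
a = 12: φ(12) = 4 and 12/3 = 4, so φ(12) ≤ 12/3.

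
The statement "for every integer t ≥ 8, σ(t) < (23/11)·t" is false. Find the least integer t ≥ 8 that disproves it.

A counterexample is any integer t ≥ 8 such that the claim fails; we check each in order.
t = 8: σ(8) = 15; 15 < 184/11.
t = 9: σ(9) = 13; 13 < 207/11.
t = 10: σ(10) = 18; 18 < 230/11.
t = 11: σ(11) = 12; 12 < 23.
t = 12: σ(12) = 28; 28 ≥ 276/11.
Hence t = 12 is a counterexample.

t = 12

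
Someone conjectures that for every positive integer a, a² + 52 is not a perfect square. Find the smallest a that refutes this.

For a = 1, 2, 3, 4, …, 9, 10, 11 the conclusion holds.
a = 12: 12² + 52 = 196 = 14², a perfect square.
Hence a = 12 is a counterexample.

a = 12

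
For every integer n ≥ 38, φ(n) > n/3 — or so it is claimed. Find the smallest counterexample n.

A counterexample is any integer n ≥ 38 such that the claim fails; we check each in order.
For n = 38, 39, 40, 41 the conclusion holds.
n = 42: φ(42) = 12 and 42/3 = 14, so φ(42) ≤ 42/3.
Hence n = 42 is a counterexample.

n = 42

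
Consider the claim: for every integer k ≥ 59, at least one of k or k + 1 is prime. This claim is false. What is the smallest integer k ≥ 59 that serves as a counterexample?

Check each integer k ≥ 59 in order until k, k + 1 are both composite.
k = 59: 59 is prime.
k = 60: 61 is prime.
k = 61: 61 is prime.
k = 62: 62 = 2 × 31; 63 = 3 × 21 — both composite.

k = 62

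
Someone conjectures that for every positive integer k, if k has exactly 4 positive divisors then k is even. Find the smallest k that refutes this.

We need the least positive integer k for which k has exactly 4 positive divisors but k is odd.
For k = 6, 8, 10, 14 the conclusion holds.
k = 15: divisors of 15: 1, 3, 5, 15; 15 is odd.

k = 15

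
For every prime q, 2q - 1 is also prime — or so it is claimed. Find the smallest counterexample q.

q = 5

We need the least prime q for which 2q - 1 is not prime.
For q = 2, 3 the conclusion holds.
q = 5: 2q - 1 = 9 = 3 × 3, not prime.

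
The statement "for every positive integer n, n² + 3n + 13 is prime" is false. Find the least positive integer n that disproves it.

n = 9

We need the least positive integer n for which n² + 3n + 13 is not prime.
The first 8 eligible values, up to n = 8, all satisfy the conclusion.
n = 9: n² + 3n + 13 = 121 = 11 × 11, composite.
Thus n = 9 disproves the claim, and no smaller n works.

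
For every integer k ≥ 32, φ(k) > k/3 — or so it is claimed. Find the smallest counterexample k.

k = 32: φ(32) = 16 and 32/3 = 32/3, so φ(32) > 32/3.
k = 33: φ(33) = 20 and 33/3 = 11, so φ(33) > 33/3.
k = 34: φ(34) = 16 and 34/3 = 34/3, so φ(34) > 34/3.
k = 35: φ(35) = 24 and 35/3 = 35/3, so φ(35) > 35/3.
k = 36: φ(36) = 12 and 36/3 = 12, so φ(36) ≤ 36/3.
Thus k = 36 disproves the claim, and no smaller k works.

k = 36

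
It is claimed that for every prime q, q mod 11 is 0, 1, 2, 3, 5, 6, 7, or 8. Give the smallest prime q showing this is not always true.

We need the least prime q for which the claim fails.
For q = 2, 3, 5, 7, 11, 13, 17, 19, 23, 29 the conclusion holds.
q = 31: 31 mod 11 = 9 — not in {0, 1, 2, 3, 5, 6, 7, 8}.
Hence q = 31 is a counterexample.

q = 31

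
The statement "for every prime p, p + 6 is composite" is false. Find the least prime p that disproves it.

p = 5

Check each prime p in order until p + 6 is prime.
For p = 2, 3 the conclusion holds.
p = 5: p + 6 = 11, prime — not composite.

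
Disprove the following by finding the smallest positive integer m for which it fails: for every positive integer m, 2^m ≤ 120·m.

Check each positive integer m in order until 2^m > 120·m.
The first 10 eligible values, up to m = 10, all satisfy the conclusion.
m = 11: 2^m = 2048 and 120·m = 1320, so 2048 > 1320.
So m = 11 is the smallest counterexample.

m = 11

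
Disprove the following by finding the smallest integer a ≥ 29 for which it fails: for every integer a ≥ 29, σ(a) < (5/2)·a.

A counterexample is any integer a ≥ 29 such that the claim fails; we check each in order.
The first 7 eligible values, up to a = 35, all satisfy the conclusion.
a = 36: σ(36) = 91; 91 ≥ 90.
So a = 36 is the smallest counterexample.

a = 36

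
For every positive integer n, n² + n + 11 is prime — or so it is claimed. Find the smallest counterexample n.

n = 10

We need the least positive integer n for which n² + n + 11 is not prime.
The first 9 eligible values, up to n = 9, all satisfy the conclusion.
n = 10: n² + n + 11 = 121 = 11 × 11, composite.
So n = 10 is the smallest counterexample.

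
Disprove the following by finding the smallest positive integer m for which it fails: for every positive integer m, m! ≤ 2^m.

We need the least positive integer m for which m! > 2^m.
For m = 1, 2, 3 the conclusion holds.
m = 4: m! = 24 and 2^m = 16, so 24 > 16.

m = 4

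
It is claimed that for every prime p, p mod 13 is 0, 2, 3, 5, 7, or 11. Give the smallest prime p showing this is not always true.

The first 6 eligible values, up to p = 13, all satisfy the conclusion.
p = 17: 17 mod 13 = 4 — not in {0, 2, 3, 5, 7, 11}.
So p = 17 is the smallest counterexample.

p = 17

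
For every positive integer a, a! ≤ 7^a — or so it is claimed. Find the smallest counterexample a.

a = 17

The first 16 eligible values, up to a = 16, all satisfy the conclusion.
a = 17: a! = 355687428096000 and 7^a = 232630513987207, so 355687428096000 > 232630513987207.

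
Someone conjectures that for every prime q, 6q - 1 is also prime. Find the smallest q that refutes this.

q = 11

We need the least prime q for which 6q - 1 is not prime.
The first 4 eligible values, up to q = 7, all satisfy the conclusion.
q = 11: 6q - 1 = 65 = 5 × 13, not prime.
So q = 11 is the smallest counterexample.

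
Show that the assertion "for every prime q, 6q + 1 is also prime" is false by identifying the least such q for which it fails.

q = 19

Check each prime q in order until 6q + 1 is not prime.
The first 7 eligible values, up to q = 17, all satisfy the conclusion.
q = 19: 6q + 1 = 115 = 5 × 23, not prime.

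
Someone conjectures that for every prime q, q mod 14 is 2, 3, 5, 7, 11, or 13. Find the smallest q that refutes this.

The first 8 eligible values, up to q = 19, all satisfy the conclusion.
q = 23: 23 mod 14 = 9 — not in {2, 3, 5, 7, 11, 13}.

q = 23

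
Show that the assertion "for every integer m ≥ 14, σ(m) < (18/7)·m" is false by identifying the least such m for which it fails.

The first 34 eligible values, up to m = 47, all satisfy the conclusion.
m = 48: σ(48) = 124; 124 ≥ 864/7.
So m = 48 is the smallest counterexample.

m = 48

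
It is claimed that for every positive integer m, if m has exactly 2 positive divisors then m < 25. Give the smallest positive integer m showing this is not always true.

m = 29

The first 9 eligible values, up to m = 23, all satisfy the conclusion.
m = 29: τ(29) = 2; 29 ≥ 25.
So m = 29 is the smallest counterexample.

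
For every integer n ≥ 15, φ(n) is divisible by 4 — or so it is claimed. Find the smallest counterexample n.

n = 18

For n = 15, 16, 17 the conclusion holds.
n = 18: φ(18) = 6; 6 mod 4 = 2.
Hence n = 18 is a counterexample.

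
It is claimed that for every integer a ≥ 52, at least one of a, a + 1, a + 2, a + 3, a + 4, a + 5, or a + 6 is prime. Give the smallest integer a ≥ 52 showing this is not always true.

a = 90

We need the least integer a ≥ 52 for which a, a + 1, a + 2, a + 3, a + 4, a + 5, a + 6 are all composite.
The first 38 eligible values, up to a = 89, all satisfy the conclusion.
a = 90: 90 = 2 × 45; 91 = 7 × 13; 92 = 2 × 46; 93 = 3 × 31; 94 = 2 × 47; 95 = 5 × 19; 96 = 2 × 48 — all composite.
Hence a = 90 is a counterexample.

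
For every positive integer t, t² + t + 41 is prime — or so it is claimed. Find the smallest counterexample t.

t = 40

We need the least positive integer t for which t² + t + 41 is not prime.
For t = 1, 2, 3, 4, …, 37, 38, 39 the conclusion holds.
t = 40: t² + t + 41 = 1681 = 41 × 41, composite.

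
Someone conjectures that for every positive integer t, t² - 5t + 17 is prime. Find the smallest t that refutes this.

t = 13

Check each positive integer t in order until t² - 5t + 17 is not prime.
For t = 1, 2, 3, 4, …, 10, 11, 12 the conclusion holds.
t = 13: t² - 5t + 17 = 121 = 11 × 11, composite.
Thus t = 13 disproves the claim, and no smaller t works.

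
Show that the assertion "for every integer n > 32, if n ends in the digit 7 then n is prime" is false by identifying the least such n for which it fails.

We need the least integer n > 32 for which n ends in the digit 7 but n is not prime.
n = 37: 37 ends in 7 and is prime.
n = 47: 47 ends in 7 and is prime.
n = 57: 57 ends in 7; 57 = 3 × 19, composite.
Hence n = 57 is a counterexample.

n = 57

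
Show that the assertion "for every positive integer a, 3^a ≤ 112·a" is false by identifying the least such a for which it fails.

A counterexample is any positive integer a such that 3^a > 112·a; we check each in order.
The first 5 eligible values, up to a = 5, all satisfy the conclusion.
a = 6: 3^a = 729 and 112·a = 672, so 729 > 672.
Thus a = 6 disproves the claim, and no smaller a works.

a = 6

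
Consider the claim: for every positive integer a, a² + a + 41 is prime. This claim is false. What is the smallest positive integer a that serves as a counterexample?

Check each positive integer a in order until a² + a + 41 is not prime.
For a = 1, 2, 3, 4, …, 37, 38, 39 the conclusion holds.
a = 40: a² + a + 41 = 1681 = 41 × 41, composite.

a = 40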